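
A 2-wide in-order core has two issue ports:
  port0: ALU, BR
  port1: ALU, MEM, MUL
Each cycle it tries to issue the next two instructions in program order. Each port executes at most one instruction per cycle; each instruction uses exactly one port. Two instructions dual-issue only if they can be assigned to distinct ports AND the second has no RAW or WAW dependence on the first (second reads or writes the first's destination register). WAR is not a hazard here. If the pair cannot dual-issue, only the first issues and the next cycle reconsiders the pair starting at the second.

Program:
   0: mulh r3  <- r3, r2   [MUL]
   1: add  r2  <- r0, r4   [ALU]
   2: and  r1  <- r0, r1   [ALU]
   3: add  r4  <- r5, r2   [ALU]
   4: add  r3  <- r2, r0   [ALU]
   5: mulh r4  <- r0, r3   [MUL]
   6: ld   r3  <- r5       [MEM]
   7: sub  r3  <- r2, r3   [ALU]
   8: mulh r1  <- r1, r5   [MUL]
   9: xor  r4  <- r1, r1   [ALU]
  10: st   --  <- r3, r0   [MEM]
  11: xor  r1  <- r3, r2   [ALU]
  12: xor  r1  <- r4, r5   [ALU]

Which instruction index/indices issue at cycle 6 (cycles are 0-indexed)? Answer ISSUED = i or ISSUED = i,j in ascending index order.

t=0 i0&i1:mulh;add ; dual
t=1 i2&i3:and;add ; dual
t=2 i4:add ; RAW r3
t=3 i5:mulh ; no-port MUL/MEM
t=4 i6:ld ; RAW+WAW r3
t=5 i7&i8:sub;mulh ; dual
t=6 i9&i10:xor;st ; dual
t=7 i11:xor ; WAW r1
t=8 i12:xor ; tail

ISSUED = 9,10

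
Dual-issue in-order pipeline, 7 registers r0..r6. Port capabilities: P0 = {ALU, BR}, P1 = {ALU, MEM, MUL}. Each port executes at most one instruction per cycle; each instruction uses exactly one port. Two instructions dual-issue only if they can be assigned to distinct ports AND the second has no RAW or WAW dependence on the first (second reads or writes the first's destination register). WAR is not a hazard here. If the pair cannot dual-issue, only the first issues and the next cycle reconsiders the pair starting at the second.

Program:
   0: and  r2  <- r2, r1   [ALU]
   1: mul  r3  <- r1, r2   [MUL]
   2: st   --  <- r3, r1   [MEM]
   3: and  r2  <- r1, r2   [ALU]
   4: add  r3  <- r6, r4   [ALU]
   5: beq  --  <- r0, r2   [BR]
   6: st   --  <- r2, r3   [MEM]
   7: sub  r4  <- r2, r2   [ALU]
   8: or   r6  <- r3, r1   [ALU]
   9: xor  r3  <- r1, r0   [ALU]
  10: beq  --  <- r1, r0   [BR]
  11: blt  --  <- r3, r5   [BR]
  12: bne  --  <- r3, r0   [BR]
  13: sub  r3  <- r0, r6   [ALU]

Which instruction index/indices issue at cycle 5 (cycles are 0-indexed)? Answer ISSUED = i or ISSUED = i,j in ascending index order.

0. and.ALU @i0  | RAW r2
1. mul.MUL @i1  | no-port MUL/MEM
2. st.MEM and.ALU @i2/i3  | pair
3. add.ALU beq.BR @i4/i5  | pair
4. st.MEM sub.ALU @i6/i7  | pair
5. or.ALU xor.ALU @i8/i9  | pair
6. beq.BR @i10  | no-port BR/BR
7. blt.BR @i11  | no-port BR/BR
8. bne.BR sub.ALU @i12/i13  | pair

ISSUED = 8,9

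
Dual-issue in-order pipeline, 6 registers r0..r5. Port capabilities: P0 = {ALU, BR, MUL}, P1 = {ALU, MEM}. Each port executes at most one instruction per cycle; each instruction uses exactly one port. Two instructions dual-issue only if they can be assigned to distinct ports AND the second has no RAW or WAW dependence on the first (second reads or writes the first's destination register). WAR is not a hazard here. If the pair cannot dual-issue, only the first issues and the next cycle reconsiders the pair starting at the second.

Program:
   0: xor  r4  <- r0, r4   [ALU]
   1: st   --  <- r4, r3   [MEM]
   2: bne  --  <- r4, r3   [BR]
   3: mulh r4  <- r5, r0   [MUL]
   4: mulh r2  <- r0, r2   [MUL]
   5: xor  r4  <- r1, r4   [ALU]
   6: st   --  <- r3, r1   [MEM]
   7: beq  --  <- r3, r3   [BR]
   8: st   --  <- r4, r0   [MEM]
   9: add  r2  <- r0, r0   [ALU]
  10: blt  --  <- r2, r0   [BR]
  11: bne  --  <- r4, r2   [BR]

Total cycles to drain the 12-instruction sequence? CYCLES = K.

[0] i0  xor.ALU  -- RAW r4
[1] i1/i2  st.MEM/bne.BR  -- dual
[2] i3  mulh.MUL  -- no-port MUL/MUL
[3] i4/i5  mulh.MUL/xor.ALU  -- dual
[4] i6/i7  st.MEM/beq.BR  -- dual
[5] i8/i9  st.MEM/add.ALU  -- dual
[6] i10  blt.BR  -- no-port BR/BR
[7] i11  bne.BR  -- tail

CYCLES = 8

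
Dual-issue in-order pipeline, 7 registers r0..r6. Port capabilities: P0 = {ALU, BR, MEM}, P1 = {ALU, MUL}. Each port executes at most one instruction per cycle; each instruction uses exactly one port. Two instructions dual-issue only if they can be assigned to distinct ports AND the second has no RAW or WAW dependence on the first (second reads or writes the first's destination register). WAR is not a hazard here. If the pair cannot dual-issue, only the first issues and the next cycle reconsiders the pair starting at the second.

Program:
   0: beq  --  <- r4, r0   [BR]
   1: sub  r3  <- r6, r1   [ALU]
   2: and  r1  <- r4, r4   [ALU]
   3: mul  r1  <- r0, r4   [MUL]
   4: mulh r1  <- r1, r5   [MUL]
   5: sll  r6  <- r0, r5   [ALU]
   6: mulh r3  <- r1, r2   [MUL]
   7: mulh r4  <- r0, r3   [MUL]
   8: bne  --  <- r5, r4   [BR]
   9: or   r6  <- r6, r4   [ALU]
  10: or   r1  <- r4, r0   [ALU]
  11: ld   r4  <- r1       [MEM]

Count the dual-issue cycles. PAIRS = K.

0. beq.BR/sub.ALU @i0&i1  | pair
1. and.ALU @i2  | WAW r1
2. mul.MUL @i3  | no-port MUL/MUL
3. mulh.MUL/sll.ALU @i4&i5  | pair
4. mulh.MUL @i6  | no-port MUL/MUL
5. mulh.MUL @i7  | RAW r4
6. bne.BR/or.ALU @i8&i9  | pair
7. or.ALU @i10  | RAW r1
8. ld.MEM @i11  | tail

PAIRS = 3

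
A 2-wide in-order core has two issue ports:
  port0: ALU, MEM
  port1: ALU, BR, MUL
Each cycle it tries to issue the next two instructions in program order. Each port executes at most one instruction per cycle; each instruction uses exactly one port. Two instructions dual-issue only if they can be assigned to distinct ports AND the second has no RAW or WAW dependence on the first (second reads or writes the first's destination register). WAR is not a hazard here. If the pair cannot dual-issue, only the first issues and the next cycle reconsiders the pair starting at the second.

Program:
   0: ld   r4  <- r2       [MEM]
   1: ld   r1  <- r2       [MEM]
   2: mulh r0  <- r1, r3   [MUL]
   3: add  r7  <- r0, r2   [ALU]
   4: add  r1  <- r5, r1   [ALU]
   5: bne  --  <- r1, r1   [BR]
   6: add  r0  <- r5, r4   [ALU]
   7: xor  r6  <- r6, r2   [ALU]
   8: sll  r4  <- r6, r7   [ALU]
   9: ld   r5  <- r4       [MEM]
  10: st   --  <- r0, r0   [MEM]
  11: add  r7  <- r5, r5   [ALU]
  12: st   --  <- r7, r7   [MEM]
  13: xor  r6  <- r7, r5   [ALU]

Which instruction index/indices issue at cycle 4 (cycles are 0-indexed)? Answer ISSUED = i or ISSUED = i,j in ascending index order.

ISSUED = 5,6

t=0 i0:ld ; no-port MEM/MEM
t=1 i1:ld ; RAW r1
t=2 i2:mulh ; RAW r0
t=3 i3&i4:add/add ; pair
t=4 i5&i6:bne/add ; pair
t=5 i7:xor ; RAW r6
t=6 i8:sll ; RAW r4
t=7 i9:ld ; no-port MEM/MEM
t=8 i10&i11:st/add ; pair
t=9 i12&i13:st/xor ; pair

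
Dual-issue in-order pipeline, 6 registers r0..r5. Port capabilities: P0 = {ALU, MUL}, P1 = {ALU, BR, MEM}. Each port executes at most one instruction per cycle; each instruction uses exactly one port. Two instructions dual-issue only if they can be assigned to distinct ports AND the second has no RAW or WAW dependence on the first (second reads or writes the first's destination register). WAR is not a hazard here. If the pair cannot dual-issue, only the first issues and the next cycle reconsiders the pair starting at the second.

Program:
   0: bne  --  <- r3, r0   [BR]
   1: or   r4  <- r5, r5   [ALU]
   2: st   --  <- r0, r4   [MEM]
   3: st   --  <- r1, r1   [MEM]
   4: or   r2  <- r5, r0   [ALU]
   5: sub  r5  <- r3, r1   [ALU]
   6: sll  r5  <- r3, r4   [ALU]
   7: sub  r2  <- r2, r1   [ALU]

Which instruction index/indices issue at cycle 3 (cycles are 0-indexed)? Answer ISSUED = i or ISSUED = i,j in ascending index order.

c0: i0&i1 bne.BR or.ALU  dual
c1: i2 st.MEM  no-port MEM/MEM
c2: i3&i4 st.MEM or.ALU  dual
c3: i5 sub.ALU  WAW r5
c4: i6&i7 sll.ALU sub.ALU  dual

ISSUED = 5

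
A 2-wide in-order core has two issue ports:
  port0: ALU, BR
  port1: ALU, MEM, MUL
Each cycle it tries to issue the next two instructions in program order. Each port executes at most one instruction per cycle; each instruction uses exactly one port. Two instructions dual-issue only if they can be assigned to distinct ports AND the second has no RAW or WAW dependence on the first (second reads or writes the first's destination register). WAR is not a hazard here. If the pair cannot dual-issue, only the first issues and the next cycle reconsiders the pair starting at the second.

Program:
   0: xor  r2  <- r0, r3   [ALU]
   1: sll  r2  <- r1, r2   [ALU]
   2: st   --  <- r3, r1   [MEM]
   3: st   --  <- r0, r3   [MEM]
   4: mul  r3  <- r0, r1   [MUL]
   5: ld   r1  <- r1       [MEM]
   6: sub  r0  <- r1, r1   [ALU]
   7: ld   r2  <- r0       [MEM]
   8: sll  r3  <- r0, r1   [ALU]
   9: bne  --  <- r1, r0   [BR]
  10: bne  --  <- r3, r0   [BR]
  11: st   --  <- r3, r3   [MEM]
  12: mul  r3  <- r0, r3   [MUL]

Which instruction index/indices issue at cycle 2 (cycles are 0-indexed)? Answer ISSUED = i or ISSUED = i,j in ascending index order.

c0: i0 xor  RAW+WAW r2
c1: i1,i2 sll st  pair
c2: i3 st  no-port MEM/MUL
c3: i4 mul  no-port MUL/MEM
c4: i5 ld  RAW r1
c5: i6 sub  RAW r0
c6: i7,i8 ld sll  pair
c7: i9 bne  no-port BR/BR
c8: i10,i11 bne st  pair
c9: i12 mul  tail

ISSUED = 3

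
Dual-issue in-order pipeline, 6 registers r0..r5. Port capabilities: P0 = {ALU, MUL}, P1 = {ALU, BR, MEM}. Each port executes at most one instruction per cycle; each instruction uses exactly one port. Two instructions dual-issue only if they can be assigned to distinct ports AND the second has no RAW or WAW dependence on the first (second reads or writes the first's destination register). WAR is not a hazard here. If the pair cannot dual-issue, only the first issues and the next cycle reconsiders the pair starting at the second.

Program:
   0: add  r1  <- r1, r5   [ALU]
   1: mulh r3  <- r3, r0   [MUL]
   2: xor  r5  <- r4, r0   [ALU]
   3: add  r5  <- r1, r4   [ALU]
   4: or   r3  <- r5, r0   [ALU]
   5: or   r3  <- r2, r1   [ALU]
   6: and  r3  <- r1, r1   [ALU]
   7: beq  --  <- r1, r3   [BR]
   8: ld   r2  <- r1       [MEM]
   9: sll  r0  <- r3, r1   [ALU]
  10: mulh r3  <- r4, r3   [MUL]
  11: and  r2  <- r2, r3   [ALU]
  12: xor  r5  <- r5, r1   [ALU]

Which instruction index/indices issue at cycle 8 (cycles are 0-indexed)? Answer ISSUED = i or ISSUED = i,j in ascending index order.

#0 head=0: add.ALU+mulh.MUL i0/i1 pair
#1 head=2: xor.ALU i2 WAW r5
#2 head=3: add.ALU i3 RAW r5
#3 head=4: or.ALU i4 WAW r3
#4 head=5: or.ALU i5 WAW r3
#5 head=6: and.ALU i6 RAW r3
#6 head=7: beq.BR i7 no-port BR/MEM
#7 head=8: ld.MEM+sll.ALU i8/i9 pair
#8 head=10: mulh.MUL i10 RAW r3
#9 head=11: and.ALU+xor.ALU i11/i12 pair

ISSUED = 10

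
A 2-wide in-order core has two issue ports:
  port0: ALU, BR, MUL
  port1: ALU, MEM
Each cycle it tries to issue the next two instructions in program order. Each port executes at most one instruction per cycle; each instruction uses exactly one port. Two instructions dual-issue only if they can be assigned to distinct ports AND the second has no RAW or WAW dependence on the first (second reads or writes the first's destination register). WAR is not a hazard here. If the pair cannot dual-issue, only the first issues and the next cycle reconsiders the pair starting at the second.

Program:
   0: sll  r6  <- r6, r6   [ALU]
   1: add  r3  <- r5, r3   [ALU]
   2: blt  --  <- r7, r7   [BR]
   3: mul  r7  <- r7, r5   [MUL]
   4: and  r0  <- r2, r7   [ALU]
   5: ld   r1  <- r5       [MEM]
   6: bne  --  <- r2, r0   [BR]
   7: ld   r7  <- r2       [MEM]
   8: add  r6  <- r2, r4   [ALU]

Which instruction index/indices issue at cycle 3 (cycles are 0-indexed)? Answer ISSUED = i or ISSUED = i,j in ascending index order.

c0: i0&i1 sll.ALU add.ALU  dual
c1: i2 blt.BR  no-port BR/MUL
c2: i3 mul.MUL  RAW r7
c3: i4&i5 and.ALU ld.MEM  dual
c4: i6&i7 bne.BR ld.MEM  dual
c5: i8 add.ALU  tail

ISSUED = 4,5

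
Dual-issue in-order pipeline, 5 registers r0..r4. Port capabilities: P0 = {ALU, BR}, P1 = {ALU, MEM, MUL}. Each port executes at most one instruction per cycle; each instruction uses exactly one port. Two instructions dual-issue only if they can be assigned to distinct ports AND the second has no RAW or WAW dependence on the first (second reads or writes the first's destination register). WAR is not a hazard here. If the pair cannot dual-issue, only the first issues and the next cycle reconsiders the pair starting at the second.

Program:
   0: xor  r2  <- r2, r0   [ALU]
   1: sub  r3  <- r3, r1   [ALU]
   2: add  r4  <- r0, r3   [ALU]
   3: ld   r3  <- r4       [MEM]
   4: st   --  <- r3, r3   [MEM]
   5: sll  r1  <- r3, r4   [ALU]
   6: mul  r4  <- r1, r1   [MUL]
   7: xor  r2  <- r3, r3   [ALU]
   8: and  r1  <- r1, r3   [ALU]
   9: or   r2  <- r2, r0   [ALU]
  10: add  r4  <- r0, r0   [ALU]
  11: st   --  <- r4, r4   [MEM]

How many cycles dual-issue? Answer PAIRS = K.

PAIRS = 4

c0: i0+i1 xor sub  dual
c1: i2 add  RAW r4
c2: i3 ld  no-port MEM/MEM
c3: i4+i5 st sll  dual
c4: i6+i7 mul xor  dual
c5: i8+i9 and or  dual
c6: i10 add  RAW r4
c7: i11 st  tail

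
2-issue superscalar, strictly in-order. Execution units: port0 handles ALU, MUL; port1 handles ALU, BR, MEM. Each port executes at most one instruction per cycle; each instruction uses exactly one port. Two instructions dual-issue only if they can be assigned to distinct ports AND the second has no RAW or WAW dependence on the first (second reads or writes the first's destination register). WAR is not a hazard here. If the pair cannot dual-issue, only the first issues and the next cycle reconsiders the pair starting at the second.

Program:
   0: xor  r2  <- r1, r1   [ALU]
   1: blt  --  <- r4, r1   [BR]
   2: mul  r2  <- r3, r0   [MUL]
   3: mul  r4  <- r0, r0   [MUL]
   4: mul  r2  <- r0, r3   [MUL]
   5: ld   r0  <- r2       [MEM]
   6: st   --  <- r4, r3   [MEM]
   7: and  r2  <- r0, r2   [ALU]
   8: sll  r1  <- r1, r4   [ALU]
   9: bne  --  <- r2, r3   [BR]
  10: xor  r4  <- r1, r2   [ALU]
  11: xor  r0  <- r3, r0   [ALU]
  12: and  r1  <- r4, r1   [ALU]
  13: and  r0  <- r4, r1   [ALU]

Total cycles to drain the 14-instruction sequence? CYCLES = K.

CYCLES = 10

t=0 i0+i1:xor/blt ; pair
t=1 i2:mul ; no-port MUL/MUL
t=2 i3:mul ; no-port MUL/MUL
t=3 i4:mul ; RAW r2
t=4 i5:ld ; no-port MEM/MEM
t=5 i6+i7:st/and ; pair
t=6 i8+i9:sll/bne ; pair
t=7 i10+i11:xor/xor ; pair
t=8 i12:and ; RAW r1
t=9 i13:and ; tail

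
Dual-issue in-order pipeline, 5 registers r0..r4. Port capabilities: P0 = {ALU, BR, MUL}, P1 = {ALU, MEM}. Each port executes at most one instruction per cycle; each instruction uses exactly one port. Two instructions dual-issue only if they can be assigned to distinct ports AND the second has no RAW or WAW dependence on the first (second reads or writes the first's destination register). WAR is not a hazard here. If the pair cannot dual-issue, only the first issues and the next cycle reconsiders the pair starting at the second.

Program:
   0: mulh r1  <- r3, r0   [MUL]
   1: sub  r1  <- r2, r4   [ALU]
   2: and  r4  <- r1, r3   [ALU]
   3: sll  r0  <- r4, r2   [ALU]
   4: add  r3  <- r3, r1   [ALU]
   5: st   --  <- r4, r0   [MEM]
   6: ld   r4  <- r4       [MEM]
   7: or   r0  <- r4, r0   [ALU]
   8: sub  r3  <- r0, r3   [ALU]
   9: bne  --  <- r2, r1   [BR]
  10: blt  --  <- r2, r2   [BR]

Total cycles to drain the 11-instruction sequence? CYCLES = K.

CYCLES = 9

  cy0 -> i0 (mulh.MUL) WAW r1
  cy1 -> i1 (sub.ALU) RAW r1
  cy2 -> i2 (and.ALU) RAW r4
  cy3 -> i3&i4 (sll.ALU add.ALU) pair
  cy4 -> i5 (st.MEM) no-port MEM/MEM
  cy5 -> i6 (ld.MEM) RAW r4
  cy6 -> i7 (or.ALU) RAW r0
  cy7 -> i8&i9 (sub.ALU bne.BR) pair
  cy8 -> i10 (blt.BR) tail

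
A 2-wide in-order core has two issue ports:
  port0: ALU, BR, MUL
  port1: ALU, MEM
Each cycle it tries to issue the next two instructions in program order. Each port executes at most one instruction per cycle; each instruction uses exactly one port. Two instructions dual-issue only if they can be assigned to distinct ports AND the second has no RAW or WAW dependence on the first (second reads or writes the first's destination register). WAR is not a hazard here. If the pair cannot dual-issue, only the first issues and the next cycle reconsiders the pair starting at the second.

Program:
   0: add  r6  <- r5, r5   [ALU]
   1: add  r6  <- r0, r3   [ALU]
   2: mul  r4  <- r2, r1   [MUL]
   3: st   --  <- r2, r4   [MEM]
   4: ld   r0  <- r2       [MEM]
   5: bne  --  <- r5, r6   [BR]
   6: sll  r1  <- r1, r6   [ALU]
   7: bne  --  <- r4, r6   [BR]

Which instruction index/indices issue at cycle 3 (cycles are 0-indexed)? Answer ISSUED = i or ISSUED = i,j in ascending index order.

[0] i0  add.ALU  -- WAW r6
[1] i1/i2  add.ALU+mul.MUL  -- 2-wide
[2] i3  st.MEM  -- no-port MEM/MEM
[3] i4/i5  ld.MEM+bne.BR  -- 2-wide
[4] i6/i7  sll.ALU+bne.BR  -- 2-wide

ISSUED = 4,5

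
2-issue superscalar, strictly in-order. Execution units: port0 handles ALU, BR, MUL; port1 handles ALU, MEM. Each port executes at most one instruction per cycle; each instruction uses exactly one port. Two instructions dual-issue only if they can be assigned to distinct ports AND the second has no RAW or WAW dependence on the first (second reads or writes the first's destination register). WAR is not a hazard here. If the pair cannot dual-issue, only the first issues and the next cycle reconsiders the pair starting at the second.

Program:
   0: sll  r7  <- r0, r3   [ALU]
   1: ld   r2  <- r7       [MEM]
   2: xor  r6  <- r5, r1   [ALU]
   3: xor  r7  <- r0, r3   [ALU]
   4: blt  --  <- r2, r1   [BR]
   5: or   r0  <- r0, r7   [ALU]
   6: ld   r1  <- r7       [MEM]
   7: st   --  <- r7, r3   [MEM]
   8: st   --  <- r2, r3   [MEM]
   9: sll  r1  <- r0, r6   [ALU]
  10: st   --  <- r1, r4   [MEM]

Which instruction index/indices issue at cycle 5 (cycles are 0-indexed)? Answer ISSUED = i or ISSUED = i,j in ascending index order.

ISSUED = 8,9

c0: i0 sll  RAW r7
c1: i1+i2 ld xor  dual
c2: i3+i4 xor blt  dual
c3: i5+i6 or ld  dual
c4: i7 st  no-port MEM/MEM
c5: i8+i9 st sll  dual
c6: i10 st  tail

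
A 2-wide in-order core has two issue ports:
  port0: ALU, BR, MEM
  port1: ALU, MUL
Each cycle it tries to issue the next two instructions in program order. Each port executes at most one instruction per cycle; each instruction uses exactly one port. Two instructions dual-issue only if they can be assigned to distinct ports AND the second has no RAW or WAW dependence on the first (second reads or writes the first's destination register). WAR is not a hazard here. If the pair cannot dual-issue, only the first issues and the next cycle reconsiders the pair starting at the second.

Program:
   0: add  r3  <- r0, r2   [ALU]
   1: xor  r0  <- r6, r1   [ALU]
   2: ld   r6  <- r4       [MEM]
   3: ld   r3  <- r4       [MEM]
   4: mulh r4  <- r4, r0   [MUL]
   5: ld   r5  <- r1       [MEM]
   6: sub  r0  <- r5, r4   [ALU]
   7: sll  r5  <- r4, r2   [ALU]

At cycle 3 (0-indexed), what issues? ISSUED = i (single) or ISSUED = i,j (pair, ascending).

[0] i0/i1  add.ALU;xor.ALU  -- pair
[1] i2  ld.MEM  -- no-port MEM/MEM
[2] i3/i4  ld.MEM;mulh.MUL  -- pair
[3] i5  ld.MEM  -- RAW r5
[4] i6/i7  sub.ALU;sll.ALU  -- pair

ISSUED = 5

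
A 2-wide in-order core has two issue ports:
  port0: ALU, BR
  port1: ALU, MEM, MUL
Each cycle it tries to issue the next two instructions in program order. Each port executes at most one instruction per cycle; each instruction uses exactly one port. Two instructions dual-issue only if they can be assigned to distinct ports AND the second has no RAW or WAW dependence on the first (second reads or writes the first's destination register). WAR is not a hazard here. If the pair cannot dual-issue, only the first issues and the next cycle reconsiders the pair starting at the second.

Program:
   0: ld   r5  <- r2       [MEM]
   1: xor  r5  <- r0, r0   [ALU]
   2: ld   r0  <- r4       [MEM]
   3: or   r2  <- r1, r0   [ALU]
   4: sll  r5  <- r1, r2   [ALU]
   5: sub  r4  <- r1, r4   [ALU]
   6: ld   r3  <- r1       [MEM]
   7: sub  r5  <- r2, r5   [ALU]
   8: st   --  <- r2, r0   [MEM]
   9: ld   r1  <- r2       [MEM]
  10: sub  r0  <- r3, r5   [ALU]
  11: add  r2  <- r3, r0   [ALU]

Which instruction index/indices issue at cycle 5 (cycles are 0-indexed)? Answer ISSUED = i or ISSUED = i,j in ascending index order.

ISSUED = 8

[0] i0  ld  -- WAW r5
[1] i1&i2  xor;ld  -- dual
[2] i3  or  -- RAW r2
[3] i4&i5  sll;sub  -- dual
[4] i6&i7  ld;sub  -- dual
[5] i8  st  -- no-port MEM/MEM
[6] i9&i10  ld;sub  -- dual
[7] i11  add  -- tail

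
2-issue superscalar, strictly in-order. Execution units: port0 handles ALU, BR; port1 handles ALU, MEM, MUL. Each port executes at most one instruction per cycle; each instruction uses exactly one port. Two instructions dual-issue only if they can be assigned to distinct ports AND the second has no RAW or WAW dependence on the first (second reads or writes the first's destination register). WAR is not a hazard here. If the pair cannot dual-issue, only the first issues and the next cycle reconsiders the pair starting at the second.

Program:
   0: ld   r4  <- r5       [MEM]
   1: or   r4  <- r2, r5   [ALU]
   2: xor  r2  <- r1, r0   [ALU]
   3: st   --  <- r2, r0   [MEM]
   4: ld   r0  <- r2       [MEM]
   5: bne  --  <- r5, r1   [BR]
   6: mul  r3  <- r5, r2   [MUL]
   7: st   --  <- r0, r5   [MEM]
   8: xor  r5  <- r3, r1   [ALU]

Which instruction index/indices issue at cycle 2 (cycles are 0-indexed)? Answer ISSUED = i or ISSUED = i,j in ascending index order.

  cy0 -> i0 (ld) WAW r4
  cy1 -> i1/i2 (or xor) 2-wide
  cy2 -> i3 (st) no-port MEM/MEM
  cy3 -> i4/i5 (ld bne) 2-wide
  cy4 -> i6 (mul) no-port MUL/MEM
  cy5 -> i7/i8 (st xor) 2-wide

ISSUED = 3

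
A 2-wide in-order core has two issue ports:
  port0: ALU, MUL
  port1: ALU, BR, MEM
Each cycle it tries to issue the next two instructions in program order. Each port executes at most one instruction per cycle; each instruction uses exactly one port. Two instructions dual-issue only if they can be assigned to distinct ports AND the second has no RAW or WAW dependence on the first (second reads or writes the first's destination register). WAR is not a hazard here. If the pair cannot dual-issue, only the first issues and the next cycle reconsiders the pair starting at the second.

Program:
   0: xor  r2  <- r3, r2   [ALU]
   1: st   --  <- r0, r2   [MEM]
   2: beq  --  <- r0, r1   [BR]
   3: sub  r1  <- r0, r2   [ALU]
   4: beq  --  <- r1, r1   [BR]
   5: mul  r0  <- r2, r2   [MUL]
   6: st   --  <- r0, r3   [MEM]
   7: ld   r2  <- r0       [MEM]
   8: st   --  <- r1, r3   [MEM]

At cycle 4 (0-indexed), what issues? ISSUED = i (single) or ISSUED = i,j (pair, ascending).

ISSUED = 6

t=0 i0:xor ; RAW r2
t=1 i1:st ; no-port MEM/BR
t=2 i2/i3:beq/sub ; dual
t=3 i4/i5:beq/mul ; dual
t=4 i6:st ; no-port MEM/MEM
t=5 i7:ld ; no-port MEM/MEM
t=6 i8:st ; tail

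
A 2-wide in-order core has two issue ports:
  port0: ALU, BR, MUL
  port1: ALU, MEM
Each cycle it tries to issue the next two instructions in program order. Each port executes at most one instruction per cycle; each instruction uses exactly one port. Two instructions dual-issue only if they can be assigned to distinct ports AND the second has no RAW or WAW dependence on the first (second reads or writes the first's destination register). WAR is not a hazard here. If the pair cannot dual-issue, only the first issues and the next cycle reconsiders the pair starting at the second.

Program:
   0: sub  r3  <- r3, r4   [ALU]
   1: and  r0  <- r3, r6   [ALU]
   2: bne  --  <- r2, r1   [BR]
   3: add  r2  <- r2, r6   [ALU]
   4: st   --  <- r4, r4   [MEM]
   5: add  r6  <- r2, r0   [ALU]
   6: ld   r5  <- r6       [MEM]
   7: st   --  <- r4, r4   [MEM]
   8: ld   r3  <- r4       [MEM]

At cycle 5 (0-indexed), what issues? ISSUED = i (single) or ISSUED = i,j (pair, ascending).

ISSUED = 7

[0] i0  sub.ALU  -- RAW r3
[1] i1,i2  and.ALU;bne.BR  -- dual
[2] i3,i4  add.ALU;st.MEM  -- dual
[3] i5  add.ALU  -- RAW r6
[4] i6  ld.MEM  -- no-port MEM/MEM
[5] i7  st.MEM  -- no-port MEM/MEM
[6] i8  ld.MEM  -- tail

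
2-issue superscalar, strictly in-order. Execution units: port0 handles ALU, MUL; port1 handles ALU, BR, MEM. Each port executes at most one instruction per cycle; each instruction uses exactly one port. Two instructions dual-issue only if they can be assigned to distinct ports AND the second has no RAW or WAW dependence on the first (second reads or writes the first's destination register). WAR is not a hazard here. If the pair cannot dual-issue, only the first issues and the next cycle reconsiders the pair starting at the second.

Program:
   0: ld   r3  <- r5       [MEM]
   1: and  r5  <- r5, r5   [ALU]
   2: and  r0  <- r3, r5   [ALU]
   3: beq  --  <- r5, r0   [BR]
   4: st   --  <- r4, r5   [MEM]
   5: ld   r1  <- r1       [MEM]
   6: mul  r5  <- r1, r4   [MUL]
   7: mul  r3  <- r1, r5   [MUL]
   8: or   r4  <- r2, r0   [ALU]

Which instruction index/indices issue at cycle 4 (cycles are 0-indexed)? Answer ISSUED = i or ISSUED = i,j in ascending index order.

ISSUED = 5

  cy0 -> i0,i1 (ld.MEM and.ALU) dual
  cy1 -> i2 (and.ALU) RAW r0
  cy2 -> i3 (beq.BR) no-port BR/MEM
  cy3 -> i4 (st.MEM) no-port MEM/MEM
  cy4 -> i5 (ld.MEM) RAW r1
  cy5 -> i6 (mul.MUL) no-port MUL/MUL
  cy6 -> i7,i8 (mul.MUL or.ALU) dual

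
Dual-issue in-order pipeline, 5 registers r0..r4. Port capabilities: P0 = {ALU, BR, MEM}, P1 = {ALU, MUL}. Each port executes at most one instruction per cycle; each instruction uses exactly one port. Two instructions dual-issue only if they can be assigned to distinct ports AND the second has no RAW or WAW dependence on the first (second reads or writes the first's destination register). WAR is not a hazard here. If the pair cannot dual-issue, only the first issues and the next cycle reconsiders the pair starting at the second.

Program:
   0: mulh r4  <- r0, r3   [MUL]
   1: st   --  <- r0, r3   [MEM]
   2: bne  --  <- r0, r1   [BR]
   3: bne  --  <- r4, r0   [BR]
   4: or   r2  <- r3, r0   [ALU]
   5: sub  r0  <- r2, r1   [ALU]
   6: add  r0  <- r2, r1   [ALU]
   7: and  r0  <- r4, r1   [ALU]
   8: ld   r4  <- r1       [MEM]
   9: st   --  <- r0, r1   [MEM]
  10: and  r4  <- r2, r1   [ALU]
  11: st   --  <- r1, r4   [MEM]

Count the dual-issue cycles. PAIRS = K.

[0] i0&i1  mulh.MUL;st.MEM  -- dual
[1] i2  bne.BR  -- no-port BR/BR
[2] i3&i4  bne.BR;or.ALU  -- dual
[3] i5  sub.ALU  -- WAW r0
[4] i6  add.ALU  -- WAW r0
[5] i7&i8  and.ALU;ld.MEM  -- dual
[6] i9&i10  st.MEM;and.ALU  -- dual
[7] i11  st.MEM  -- tail

PAIRS = 4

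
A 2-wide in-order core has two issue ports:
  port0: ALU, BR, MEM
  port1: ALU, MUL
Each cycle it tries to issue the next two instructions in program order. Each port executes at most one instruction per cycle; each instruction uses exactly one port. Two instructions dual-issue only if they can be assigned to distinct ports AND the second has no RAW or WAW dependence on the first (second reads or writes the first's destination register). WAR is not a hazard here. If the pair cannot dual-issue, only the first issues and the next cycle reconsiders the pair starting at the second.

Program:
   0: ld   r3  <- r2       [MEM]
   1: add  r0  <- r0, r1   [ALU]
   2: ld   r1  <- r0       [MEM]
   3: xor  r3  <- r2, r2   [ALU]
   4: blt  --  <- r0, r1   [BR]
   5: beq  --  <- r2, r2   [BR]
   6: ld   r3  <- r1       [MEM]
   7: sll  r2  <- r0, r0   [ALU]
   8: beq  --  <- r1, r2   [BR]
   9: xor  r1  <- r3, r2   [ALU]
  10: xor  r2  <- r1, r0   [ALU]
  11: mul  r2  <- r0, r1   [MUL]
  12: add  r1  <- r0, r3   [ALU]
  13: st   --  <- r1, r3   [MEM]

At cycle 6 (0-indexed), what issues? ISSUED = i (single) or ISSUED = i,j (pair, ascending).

t=0 i0&i1:ld;add ; dual
t=1 i2&i3:ld;xor ; dual
t=2 i4:blt ; no-port BR/BR
t=3 i5:beq ; no-port BR/MEM
t=4 i6&i7:ld;sll ; dual
t=5 i8&i9:beq;xor ; dual
t=6 i10:xor ; WAW r2
t=7 i11&i12:mul;add ; dual
t=8 i13:st ; tail

ISSUED = 10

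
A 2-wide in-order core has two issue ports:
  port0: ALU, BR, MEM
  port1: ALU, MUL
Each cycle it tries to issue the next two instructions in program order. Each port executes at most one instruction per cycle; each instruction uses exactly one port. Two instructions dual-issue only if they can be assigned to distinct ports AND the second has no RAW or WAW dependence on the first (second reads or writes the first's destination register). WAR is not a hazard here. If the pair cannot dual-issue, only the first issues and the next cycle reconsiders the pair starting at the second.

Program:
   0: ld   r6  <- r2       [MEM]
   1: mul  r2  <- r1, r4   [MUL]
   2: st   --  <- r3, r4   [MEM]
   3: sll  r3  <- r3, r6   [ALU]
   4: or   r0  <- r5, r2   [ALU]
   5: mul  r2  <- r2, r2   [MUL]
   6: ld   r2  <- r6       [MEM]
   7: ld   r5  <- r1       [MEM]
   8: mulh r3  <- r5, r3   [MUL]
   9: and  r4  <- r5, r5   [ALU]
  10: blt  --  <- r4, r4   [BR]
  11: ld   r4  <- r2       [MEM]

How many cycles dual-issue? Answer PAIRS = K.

t=0 i0/i1:ld.MEM/mul.MUL ; pair
t=1 i2/i3:st.MEM/sll.ALU ; pair
t=2 i4/i5:or.ALU/mul.MUL ; pair
t=3 i6:ld.MEM ; no-port MEM/MEM
t=4 i7:ld.MEM ; RAW r5
t=5 i8/i9:mulh.MUL/and.ALU ; pair
t=6 i10:blt.BR ; no-port BR/MEM
t=7 i11:ld.MEM ; tail

PAIRS = 4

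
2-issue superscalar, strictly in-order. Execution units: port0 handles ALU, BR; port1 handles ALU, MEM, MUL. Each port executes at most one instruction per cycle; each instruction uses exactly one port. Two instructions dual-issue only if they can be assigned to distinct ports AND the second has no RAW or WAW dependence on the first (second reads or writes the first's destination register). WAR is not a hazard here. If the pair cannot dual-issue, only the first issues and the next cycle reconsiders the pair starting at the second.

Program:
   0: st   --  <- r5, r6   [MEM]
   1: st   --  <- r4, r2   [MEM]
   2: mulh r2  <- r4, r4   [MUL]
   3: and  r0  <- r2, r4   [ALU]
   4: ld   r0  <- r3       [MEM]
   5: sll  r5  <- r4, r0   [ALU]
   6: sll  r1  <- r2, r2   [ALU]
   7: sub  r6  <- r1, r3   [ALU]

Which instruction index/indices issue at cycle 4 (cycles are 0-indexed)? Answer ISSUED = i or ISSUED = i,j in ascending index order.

t=0 i0:st ; no-port MEM/MEM
t=1 i1:st ; no-port MEM/MUL
t=2 i2:mulh ; RAW r2
t=3 i3:and ; WAW r0
t=4 i4:ld ; RAW r0
t=5 i5+i6:sll;sll ; dual
t=6 i7:sub ; tail

ISSUED = 4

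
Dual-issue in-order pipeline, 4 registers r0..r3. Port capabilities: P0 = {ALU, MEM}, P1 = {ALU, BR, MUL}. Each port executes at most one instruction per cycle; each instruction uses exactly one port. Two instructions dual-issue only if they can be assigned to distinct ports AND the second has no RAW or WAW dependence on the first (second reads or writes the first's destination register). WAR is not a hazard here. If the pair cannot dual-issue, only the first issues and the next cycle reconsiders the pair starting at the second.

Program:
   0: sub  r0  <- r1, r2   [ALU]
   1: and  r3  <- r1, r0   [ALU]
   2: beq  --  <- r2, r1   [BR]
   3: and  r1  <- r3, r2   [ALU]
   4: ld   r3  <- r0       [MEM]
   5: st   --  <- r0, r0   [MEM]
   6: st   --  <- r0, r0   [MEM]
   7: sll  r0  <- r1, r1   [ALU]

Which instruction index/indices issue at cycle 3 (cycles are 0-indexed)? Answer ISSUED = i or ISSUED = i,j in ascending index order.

  cy0 -> i0 (sub) RAW r0
  cy1 -> i1,i2 (and/beq) 2-wide
  cy2 -> i3,i4 (and/ld) 2-wide
  cy3 -> i5 (st) no-port MEM/MEM
  cy4 -> i6,i7 (st/sll) 2-wide

ISSUED = 5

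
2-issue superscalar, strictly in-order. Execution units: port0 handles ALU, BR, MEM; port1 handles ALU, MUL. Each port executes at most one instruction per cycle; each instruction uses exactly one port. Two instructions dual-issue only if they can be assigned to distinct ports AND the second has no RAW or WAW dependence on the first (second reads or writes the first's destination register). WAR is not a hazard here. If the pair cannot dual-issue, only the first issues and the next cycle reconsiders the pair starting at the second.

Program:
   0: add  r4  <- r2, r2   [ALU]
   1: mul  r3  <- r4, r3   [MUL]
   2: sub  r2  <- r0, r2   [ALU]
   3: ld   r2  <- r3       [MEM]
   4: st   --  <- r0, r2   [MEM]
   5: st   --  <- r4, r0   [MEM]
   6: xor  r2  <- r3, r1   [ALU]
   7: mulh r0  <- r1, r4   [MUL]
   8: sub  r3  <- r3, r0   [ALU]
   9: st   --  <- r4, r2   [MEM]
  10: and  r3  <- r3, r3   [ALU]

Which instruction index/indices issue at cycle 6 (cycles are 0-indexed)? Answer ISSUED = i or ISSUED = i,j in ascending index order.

#0 head=0: add.ALU i0 RAW r4
#1 head=1: mul.MUL+sub.ALU i1+i2 pair
#2 head=3: ld.MEM i3 no-port MEM/MEM
#3 head=4: st.MEM i4 no-port MEM/MEM
#4 head=5: st.MEM+xor.ALU i5+i6 pair
#5 head=7: mulh.MUL i7 RAW r0
#6 head=8: sub.ALU+st.MEM i8+i9 pair
#7 head=10: and.ALU i10 tail

ISSUED = 8,9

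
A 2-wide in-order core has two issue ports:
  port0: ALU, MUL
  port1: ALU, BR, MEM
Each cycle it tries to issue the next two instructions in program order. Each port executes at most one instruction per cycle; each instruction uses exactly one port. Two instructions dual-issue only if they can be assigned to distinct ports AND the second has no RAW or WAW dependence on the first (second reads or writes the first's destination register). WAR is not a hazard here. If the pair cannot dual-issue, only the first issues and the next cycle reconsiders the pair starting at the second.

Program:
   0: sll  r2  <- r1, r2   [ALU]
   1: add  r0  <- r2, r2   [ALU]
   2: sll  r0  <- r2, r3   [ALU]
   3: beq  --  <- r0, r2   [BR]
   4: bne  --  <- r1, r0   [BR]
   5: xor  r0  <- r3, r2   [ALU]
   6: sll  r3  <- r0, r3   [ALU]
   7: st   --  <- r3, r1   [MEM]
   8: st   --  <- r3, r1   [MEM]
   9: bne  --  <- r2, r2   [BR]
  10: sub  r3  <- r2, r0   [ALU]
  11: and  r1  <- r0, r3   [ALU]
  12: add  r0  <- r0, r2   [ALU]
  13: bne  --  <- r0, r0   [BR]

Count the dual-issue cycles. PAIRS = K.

PAIRS = 3

c0: i0 sll.ALU  RAW r2
c1: i1 add.ALU  WAW r0
c2: i2 sll.ALU  RAW r0
c3: i3 beq.BR  no-port BR/BR
c4: i4+i5 bne.BR xor.ALU  2-wide
c5: i6 sll.ALU  RAW r3
c6: i7 st.MEM  no-port MEM/MEM
c7: i8 st.MEM  no-port MEM/BR
c8: i9+i10 bne.BR sub.ALU  2-wide
c9: i11+i12 and.ALU add.ALU  2-wide
c10: i13 bne.BR  tail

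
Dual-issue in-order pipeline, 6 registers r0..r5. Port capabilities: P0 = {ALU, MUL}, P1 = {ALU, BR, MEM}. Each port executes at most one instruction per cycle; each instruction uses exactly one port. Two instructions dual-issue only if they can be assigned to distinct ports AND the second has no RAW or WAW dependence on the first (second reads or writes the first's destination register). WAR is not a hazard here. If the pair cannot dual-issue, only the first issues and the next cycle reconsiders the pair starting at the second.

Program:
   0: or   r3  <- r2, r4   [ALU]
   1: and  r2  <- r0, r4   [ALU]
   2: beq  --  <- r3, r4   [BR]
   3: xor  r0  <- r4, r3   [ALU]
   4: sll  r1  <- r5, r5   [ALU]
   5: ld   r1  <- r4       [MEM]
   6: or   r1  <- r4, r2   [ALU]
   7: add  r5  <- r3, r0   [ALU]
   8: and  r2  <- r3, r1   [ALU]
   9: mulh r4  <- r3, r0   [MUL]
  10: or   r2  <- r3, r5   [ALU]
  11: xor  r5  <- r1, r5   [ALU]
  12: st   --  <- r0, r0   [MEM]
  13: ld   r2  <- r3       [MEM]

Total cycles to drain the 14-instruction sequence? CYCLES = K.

CYCLES = 9

[0] i0+i1  or.ALU+and.ALU  -- pair
[1] i2+i3  beq.BR+xor.ALU  -- pair
[2] i4  sll.ALU  -- WAW r1
[3] i5  ld.MEM  -- WAW r1
[4] i6+i7  or.ALU+add.ALU  -- pair
[5] i8+i9  and.ALU+mulh.MUL  -- pair
[6] i10+i11  or.ALU+xor.ALU  -- pair
[7] i12  st.MEM  -- no-port MEM/MEM
[8] i13  ld.MEM  -- tail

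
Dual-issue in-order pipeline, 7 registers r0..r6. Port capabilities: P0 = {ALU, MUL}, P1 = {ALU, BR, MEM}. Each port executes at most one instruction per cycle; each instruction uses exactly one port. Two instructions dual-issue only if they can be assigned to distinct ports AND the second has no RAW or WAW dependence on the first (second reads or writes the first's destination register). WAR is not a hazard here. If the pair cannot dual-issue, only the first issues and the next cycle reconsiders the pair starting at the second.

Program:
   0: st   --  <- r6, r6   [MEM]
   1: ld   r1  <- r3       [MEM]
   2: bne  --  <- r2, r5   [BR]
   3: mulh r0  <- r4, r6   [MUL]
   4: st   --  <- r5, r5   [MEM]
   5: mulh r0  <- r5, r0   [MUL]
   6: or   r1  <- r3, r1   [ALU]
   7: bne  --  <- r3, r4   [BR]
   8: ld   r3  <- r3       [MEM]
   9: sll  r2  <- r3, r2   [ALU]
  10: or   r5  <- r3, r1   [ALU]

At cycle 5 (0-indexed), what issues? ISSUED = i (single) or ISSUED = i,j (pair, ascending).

ISSUED = 8

c0: i0 st  no-port MEM/MEM
c1: i1 ld  no-port MEM/BR
c2: i2+i3 bne;mulh  dual
c3: i4+i5 st;mulh  dual
c4: i6+i7 or;bne  dual
c5: i8 ld  RAW r3
c6: i9+i10 sll;or  dual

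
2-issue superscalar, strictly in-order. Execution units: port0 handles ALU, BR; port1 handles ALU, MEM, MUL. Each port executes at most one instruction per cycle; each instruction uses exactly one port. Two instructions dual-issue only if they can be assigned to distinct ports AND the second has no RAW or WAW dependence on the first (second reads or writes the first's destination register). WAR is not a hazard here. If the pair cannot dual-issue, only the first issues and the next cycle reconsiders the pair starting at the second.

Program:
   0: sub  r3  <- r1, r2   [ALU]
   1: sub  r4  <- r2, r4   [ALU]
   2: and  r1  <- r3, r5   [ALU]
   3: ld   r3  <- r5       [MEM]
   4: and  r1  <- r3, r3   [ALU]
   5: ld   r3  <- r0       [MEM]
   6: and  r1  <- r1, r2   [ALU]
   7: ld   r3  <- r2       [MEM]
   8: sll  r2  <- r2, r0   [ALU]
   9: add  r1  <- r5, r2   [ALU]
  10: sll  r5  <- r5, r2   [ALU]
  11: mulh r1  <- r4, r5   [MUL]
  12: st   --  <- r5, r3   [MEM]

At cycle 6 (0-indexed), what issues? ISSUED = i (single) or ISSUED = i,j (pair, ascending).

c0: i0&i1 sub sub  dual
c1: i2&i3 and ld  dual
c2: i4&i5 and ld  dual
c3: i6&i7 and ld  dual
c4: i8 sll  RAW r2
c5: i9&i10 add sll  dual
c6: i11 mulh  no-port MUL/MEM
c7: i12 st  tail

ISSUED = 11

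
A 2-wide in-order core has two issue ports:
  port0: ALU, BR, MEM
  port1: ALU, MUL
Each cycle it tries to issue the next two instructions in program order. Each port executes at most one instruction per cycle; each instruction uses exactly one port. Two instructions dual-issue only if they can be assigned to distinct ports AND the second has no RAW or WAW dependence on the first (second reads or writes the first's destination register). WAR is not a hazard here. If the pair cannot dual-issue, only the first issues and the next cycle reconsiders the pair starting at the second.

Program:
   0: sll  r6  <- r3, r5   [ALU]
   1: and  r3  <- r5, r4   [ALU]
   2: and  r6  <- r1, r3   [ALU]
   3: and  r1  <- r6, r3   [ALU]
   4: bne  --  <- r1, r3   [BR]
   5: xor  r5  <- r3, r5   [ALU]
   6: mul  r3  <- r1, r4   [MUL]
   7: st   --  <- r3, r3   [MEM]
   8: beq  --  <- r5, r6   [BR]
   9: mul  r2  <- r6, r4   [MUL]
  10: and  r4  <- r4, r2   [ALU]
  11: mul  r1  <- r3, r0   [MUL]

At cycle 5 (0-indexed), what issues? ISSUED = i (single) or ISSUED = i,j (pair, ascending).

ISSUED = 7

c0: i0+i1 sll.ALU/and.ALU  pair
c1: i2 and.ALU  RAW r6
c2: i3 and.ALU  RAW r1
c3: i4+i5 bne.BR/xor.ALU  pair
c4: i6 mul.MUL  RAW r3
c5: i7 st.MEM  no-port MEM/BR
c6: i8+i9 beq.BR/mul.MUL  pair
c7: i10+i11 and.ALU/mul.MUL  pair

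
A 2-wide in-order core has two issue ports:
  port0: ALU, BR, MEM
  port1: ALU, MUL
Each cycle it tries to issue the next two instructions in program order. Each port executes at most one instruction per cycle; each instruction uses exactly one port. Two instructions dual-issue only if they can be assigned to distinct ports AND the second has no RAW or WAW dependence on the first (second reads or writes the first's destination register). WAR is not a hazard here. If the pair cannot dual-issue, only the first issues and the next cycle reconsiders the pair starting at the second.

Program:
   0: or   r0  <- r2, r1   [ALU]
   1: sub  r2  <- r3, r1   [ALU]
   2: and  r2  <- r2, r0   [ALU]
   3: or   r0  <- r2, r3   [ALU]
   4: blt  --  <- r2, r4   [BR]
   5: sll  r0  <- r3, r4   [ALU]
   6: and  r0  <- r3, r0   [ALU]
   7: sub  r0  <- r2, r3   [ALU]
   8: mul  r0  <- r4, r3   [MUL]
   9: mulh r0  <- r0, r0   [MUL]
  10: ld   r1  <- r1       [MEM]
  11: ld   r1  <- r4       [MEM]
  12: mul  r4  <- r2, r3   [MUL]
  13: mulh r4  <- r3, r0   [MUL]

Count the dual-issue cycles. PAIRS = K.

PAIRS = 4

  cy0 -> i0/i1 (or+sub) pair
  cy1 -> i2 (and) RAW r2
  cy2 -> i3/i4 (or+blt) pair
  cy3 -> i5 (sll) RAW+WAW r0
  cy4 -> i6 (and) WAW r0
  cy5 -> i7 (sub) WAW r0
  cy6 -> i8 (mul) no-port MUL/MUL
  cy7 -> i9/i10 (mulh+ld) pair
  cy8 -> i11/i12 (ld+mul) pair
  cy9 -> i13 (mulh) tail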